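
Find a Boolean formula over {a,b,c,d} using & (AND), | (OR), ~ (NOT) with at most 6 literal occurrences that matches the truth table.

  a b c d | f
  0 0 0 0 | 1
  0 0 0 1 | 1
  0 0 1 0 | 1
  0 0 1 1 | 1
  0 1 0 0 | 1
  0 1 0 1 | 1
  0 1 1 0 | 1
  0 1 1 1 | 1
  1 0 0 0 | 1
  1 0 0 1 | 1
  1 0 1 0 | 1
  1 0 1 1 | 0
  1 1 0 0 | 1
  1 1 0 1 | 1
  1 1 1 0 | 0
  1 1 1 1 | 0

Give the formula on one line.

  ~a = 1111111100000000
  ~c = 1100110011001100
  ~b = 1111000011110000
  (~c | ~b) = 1111110011111100
  ~d = 1010101010101010
  (~c | ~d) = 1110111011101110
  ((~c | ~b) & (~c | ~d)) = 1110110011101100
  (~a | ((~c | ~b) & (~c | ~d))) = 1111111111101100

(~a | ((~c | ~b) & (~c | ~d)))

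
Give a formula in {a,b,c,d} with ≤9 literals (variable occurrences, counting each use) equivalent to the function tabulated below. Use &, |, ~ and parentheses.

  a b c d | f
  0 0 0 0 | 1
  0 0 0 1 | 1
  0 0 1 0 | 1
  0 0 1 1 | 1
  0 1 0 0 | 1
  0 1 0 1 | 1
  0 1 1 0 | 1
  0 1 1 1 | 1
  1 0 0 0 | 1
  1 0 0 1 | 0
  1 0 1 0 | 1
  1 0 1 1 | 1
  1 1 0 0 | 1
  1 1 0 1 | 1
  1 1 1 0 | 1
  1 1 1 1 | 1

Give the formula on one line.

(((c | b) | ~a) | ((~a | ~d) & (~c & (~d | (~b | a)))))

  (c | b) = 0011111100111111
  ~a = 1111111100000000
  ((c | b) | ~a) = 1111111100111111
  ~d = 1010101010101010
  (~a | ~d) = 1111111110101010
  ~c = 1100110011001100
  ~b = 1111000011110000
  (~b | a) = 1111000011111111
  (~d | (~b | a)) = 1111101011111111
  (~c & (~d | (~b | a))) = 1100100011001100
  ((~a | ~d) & (~c & (~d | (~b | a)))) = 1100100010001000
  (((c | b) | ~a) | ((~a | ~d) & (~c & (~d | (~b | a))))) = 1111111110111111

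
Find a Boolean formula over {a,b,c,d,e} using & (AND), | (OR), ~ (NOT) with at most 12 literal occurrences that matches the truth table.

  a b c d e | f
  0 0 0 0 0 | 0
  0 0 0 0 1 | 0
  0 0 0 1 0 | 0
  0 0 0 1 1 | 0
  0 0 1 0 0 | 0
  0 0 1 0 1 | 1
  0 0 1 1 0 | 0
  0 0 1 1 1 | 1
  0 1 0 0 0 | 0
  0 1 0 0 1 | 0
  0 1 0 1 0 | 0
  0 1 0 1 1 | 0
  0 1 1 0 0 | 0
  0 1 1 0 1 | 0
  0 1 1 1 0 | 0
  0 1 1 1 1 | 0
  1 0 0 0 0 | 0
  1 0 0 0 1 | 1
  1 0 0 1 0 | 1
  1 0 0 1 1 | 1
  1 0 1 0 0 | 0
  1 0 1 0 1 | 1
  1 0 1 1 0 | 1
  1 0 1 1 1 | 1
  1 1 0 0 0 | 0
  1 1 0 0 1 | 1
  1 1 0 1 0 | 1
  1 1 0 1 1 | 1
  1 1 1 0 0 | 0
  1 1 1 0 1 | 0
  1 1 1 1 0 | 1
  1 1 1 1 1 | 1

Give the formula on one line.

  ~c = 11110000111100001111000011110000
  (e & a) = 00000000000000000101010101010101
  (~c & (e & a)) = 00000000000000000101000001010000
  ~b = 11111111000000001111111100000000
  (~b & c) = 00001111000000000000111100000000
  (b | e) = 01010101111111110101010111111111
  ((~b & c) & (b | e)) = 00000101000000000000010100000000
  ((~c & (e & a)) | ((~b & c) & (b | e))) = 00000101000000000101010101010000
  (a & d) = 00000000000000000011001100110011
  (((~c & (e & a)) | ((~b & c) & (b | e))) | (a & d)) = 00000101000000000111011101110011

(((~c & (e & a)) | ((~b & c) & (b | e))) | (a & d))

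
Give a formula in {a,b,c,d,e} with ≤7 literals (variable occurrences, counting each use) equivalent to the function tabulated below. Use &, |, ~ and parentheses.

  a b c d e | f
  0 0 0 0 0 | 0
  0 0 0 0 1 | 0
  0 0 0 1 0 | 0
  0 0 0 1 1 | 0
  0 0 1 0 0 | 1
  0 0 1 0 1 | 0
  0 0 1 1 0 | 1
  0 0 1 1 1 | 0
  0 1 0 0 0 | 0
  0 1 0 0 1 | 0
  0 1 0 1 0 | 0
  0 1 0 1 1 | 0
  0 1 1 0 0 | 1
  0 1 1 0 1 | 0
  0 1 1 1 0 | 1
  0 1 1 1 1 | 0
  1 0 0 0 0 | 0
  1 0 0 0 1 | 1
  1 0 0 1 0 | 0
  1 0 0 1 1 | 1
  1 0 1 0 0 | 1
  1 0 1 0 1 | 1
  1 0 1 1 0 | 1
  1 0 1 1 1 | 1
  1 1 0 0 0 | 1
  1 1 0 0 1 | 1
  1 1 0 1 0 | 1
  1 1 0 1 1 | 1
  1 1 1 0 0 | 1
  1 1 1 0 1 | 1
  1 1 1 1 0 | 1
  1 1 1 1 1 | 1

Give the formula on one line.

(((e | b) & a) | (c & ~e))

  (e | b) = 01010101111111110101010111111111
  ((e | b) & a) = 00000000000000000101010111111111
  ~e = 10101010101010101010101010101010
  (c & ~e) = 00001010000010100000101000001010
  (((e | b) & a) | (c & ~e)) = 00001010000010100101111111111111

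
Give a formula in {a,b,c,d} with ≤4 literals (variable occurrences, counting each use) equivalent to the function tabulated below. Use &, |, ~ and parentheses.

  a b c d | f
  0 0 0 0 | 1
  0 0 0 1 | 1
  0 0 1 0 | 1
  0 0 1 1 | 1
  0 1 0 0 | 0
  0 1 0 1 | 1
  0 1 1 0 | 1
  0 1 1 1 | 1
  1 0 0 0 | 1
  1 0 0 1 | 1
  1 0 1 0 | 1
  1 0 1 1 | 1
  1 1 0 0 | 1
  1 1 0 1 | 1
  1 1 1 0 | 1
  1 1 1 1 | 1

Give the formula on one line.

(((~b | d) | c) | a)

  ~b = 1111000011110000
  (~b | d) = 1111010111110101
  ((~b | d) | c) = 1111011111110111
  (((~b | d) | c) | a) = 1111011111111111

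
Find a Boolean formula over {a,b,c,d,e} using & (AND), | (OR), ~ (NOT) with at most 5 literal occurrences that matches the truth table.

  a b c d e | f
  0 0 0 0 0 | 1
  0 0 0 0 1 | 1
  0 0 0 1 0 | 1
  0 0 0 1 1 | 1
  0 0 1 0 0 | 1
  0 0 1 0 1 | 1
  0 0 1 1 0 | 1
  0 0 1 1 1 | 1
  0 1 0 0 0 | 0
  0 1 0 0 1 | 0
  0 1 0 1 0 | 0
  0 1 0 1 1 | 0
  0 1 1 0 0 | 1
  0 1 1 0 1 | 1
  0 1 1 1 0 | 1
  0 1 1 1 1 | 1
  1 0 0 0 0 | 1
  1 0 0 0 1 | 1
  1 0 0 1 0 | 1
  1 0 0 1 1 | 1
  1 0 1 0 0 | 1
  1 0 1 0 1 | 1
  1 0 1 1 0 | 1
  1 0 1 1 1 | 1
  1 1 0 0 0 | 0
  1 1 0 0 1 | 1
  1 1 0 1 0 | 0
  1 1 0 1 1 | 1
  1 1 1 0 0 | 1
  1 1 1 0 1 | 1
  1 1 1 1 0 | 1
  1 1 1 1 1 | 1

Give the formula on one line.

  ~b = 11111111000000001111111100000000
  ~c = 11110000111100001111000011110000
  (~b & ~c) = 11110000000000001111000000000000
  (c | (~b & ~c)) = 11111111000011111111111100001111
  (e & a) = 00000000000000000101010101010101
  ((c | (~b & ~c)) | (e & a)) = 11111111000011111111111101011111

((c | (~b & ~c)) | (e & a))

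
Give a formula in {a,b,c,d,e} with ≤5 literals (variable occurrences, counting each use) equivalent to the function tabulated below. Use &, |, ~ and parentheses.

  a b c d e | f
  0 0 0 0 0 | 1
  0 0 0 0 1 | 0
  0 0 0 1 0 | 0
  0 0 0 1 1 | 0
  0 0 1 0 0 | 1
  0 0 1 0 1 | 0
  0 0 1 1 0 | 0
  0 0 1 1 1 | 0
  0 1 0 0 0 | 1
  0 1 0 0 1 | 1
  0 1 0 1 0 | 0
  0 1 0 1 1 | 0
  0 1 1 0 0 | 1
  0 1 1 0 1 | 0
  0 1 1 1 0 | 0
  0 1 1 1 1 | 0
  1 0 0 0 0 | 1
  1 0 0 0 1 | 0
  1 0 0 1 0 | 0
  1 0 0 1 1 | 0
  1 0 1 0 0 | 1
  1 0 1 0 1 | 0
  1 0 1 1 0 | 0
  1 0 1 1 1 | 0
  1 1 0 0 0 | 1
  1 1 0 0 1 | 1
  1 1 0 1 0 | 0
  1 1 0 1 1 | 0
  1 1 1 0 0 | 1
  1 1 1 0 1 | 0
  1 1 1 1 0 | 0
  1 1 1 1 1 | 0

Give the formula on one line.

  ~e = 10101010101010101010101010101010
  ~c = 11110000111100001111000011110000
  (d | b) = 00110011111111110011001111111111
  (~c & (d | b)) = 00110000111100000011000011110000
  (~e | (~c & (d | b))) = 10111010111110101011101011111010
  ~d = 11001100110011001100110011001100
  ((~e | (~c & (d | b))) & ~d) = 10001000110010001000100011001000

((~e | (~c & (d | b))) & ~d)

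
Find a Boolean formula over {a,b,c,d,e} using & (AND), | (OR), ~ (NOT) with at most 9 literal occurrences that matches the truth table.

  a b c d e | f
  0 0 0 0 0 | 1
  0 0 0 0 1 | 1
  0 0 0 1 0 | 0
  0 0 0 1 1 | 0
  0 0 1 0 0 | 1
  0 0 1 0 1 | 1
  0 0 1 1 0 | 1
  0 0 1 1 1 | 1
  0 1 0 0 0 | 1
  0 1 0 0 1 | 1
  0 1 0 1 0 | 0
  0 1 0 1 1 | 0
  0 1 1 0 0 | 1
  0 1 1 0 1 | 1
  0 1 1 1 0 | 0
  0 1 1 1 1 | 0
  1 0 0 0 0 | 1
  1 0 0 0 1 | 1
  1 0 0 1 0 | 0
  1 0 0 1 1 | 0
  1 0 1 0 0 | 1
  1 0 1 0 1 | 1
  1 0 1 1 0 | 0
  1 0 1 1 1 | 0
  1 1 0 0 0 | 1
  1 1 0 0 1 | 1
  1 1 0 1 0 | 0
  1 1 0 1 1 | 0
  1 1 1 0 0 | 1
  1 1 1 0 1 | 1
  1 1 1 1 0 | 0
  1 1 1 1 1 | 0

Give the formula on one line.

  ~d = 11001100110011001100110011001100
  ~a = 11111111111111110000000000000000
  (~d | ~a) = 11111111111111111100110011001100
  ~b = 11111111000000001111111100000000
  (b | c) = 00001111111111110000111111111111
  (~b & (b | c)) = 00001111000000000000111100000000
  ((~b & (b | c)) | ~d) = 11001111110011001100111111001100
  ((~d | ~a) & ((~b & (b | c)) | ~d)) = 11001111110011001100110011001100

((~d | ~a) & ((~b & (b | c)) | ~d))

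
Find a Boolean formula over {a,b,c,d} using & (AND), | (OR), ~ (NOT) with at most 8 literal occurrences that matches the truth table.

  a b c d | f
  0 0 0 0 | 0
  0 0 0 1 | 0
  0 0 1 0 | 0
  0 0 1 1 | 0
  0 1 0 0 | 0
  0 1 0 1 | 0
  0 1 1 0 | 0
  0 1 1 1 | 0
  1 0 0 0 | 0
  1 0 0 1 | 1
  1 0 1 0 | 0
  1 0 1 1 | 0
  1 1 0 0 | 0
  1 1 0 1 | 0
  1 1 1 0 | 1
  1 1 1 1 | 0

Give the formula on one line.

(((d & a) & (~c & ~b)) | ((~d & (a & c)) & b))

  (d & a) = 0000000001010101
  ~c = 1100110011001100
  ~b = 1111000011110000
  (~c & ~b) = 1100000011000000
  ((d & a) & (~c & ~b)) = 0000000001000000
  ~d = 1010101010101010
  (a & c) = 0000000000110011
  (~d & (a & c)) = 0000000000100010
  ((~d & (a & c)) & b) = 0000000000000010
  (((d & a) & (~c & ~b)) | ((~d & (a & c)) & b)) = 0000000001000010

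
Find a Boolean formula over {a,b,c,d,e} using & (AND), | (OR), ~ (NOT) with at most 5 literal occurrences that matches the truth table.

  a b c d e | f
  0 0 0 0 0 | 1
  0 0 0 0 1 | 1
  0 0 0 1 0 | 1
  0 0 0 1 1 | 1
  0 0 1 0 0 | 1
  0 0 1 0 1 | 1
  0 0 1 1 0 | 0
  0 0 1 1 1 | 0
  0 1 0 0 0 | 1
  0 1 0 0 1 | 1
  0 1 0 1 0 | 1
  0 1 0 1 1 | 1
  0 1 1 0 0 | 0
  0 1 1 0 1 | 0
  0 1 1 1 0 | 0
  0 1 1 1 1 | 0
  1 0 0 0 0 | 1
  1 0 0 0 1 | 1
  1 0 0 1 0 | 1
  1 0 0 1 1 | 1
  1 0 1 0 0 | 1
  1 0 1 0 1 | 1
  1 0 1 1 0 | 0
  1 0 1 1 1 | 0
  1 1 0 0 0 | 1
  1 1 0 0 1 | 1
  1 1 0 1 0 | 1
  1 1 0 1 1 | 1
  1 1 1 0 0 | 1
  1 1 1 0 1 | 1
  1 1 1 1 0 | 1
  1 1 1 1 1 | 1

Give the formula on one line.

((b & a) | (~c | (~b & ~d)))

  (b & a) = 00000000000000000000000011111111
  ~c = 11110000111100001111000011110000
  ~b = 11111111000000001111111100000000
  ~d = 11001100110011001100110011001100
  (~b & ~d) = 11001100000000001100110000000000
  (~c | (~b & ~d)) = 11111100111100001111110011110000
  ((b & a) | (~c | (~b & ~d))) = 11111100111100001111110011111111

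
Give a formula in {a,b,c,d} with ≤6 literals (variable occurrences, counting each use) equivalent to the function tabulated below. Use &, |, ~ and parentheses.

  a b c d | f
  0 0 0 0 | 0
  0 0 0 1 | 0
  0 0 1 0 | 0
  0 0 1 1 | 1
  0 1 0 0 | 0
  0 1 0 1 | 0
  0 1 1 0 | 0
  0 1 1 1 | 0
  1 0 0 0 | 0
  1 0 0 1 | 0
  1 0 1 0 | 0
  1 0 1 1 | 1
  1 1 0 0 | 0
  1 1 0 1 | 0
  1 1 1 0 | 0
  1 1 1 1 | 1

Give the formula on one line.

(c & ((~b | a) & d))

  ~b = 1111000011110000
  (~b | a) = 1111000011111111
  ((~b | a) & d) = 0101000001010101
  (c & ((~b | a) & d)) = 0001000000010001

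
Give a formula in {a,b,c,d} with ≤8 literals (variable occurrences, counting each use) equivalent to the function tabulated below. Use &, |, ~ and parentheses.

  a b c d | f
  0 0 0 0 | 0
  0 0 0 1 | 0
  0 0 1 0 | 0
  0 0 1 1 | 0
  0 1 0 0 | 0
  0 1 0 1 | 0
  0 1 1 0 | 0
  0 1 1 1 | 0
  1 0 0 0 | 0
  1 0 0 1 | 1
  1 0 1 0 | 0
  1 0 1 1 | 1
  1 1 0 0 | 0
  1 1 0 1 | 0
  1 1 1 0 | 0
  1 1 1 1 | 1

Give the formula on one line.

((((c & d) | (~b & d)) | ~a) & a)

  (c & d) = 0001000100010001
  ~b = 1111000011110000
  (~b & d) = 0101000001010000
  ((c & d) | (~b & d)) = 0101000101010001
  ~a = 1111111100000000
  (((c & d) | (~b & d)) | ~a) = 1111111101010001
  ((((c & d) | (~b & d)) | ~a) & a) = 0000000001010001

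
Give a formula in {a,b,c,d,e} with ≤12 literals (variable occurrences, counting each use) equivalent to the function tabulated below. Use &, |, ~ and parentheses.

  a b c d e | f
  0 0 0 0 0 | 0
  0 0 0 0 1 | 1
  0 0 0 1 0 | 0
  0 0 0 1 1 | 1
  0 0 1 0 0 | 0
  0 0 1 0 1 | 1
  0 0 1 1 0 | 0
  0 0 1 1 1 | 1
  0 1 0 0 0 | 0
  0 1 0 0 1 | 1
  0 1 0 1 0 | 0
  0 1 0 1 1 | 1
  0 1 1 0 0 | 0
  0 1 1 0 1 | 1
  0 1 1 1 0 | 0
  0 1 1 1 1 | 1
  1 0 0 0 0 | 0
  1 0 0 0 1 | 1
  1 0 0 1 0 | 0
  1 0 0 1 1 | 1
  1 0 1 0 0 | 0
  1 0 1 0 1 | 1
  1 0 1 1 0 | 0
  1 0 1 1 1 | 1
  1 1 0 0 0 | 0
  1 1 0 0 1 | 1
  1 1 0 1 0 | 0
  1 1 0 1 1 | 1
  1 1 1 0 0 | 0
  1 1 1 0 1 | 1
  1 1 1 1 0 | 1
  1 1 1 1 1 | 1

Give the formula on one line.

((e | b) & (e | ((c & (d & ~e)) & ((a | ~c) & ~e))))

  (e | b) = 01010101111111110101010111111111
  ~e = 10101010101010101010101010101010
  (d & ~e) = 00100010001000100010001000100010
  (c & (d & ~e)) = 00000010000000100000001000000010
  ~c = 11110000111100001111000011110000
  (a | ~c) = 11110000111100001111111111111111
  ((a | ~c) & ~e) = 10100000101000001010101010101010
  ((c & (d & ~e)) & ((a | ~c) & ~e)) = 00000000000000000000001000000010
  (e | ((c & (d & ~e)) & ((a | ~c) & ~e))) = 01010101010101010101011101010111
  ((e | b) & (e | ((c & (d & ~e)) & ((a | ~c) & ~e)))) = 01010101010101010101010101010111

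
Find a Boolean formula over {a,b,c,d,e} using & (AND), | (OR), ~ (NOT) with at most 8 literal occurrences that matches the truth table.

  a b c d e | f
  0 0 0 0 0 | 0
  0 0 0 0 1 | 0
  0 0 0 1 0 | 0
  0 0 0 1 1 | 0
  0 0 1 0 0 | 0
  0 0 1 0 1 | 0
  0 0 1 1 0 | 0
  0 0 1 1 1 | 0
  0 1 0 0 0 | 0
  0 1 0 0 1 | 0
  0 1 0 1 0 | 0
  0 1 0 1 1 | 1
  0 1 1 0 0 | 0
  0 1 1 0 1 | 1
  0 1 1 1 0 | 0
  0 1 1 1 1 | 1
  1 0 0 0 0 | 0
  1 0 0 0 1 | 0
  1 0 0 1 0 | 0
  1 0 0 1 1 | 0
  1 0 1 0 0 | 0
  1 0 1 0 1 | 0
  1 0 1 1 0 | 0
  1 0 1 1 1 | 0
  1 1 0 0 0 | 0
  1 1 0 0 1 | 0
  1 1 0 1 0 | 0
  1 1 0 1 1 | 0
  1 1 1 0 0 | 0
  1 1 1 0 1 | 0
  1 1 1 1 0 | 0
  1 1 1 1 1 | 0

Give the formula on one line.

  ~c = 11110000111100001111000011110000
  (d & ~c) = 00110000001100000011000000110000
  ~b = 11111111000000001111111100000000
  ((d & ~c) | ~b) = 11111111001100001111111100110000
  (((d & ~c) | ~b) | c) = 11111111001111111111111100111111
  ~a = 11111111111111110000000000000000
  (~a & b) = 00000000111111110000000000000000
  ((~a & b) & e) = 00000000010101010000000000000000
  ((((d & ~c) | ~b) | c) & ((~a & b) & e)) = 00000000000101010000000000000000

((((d & ~c) | ~b) | c) & ((~a & b) & e))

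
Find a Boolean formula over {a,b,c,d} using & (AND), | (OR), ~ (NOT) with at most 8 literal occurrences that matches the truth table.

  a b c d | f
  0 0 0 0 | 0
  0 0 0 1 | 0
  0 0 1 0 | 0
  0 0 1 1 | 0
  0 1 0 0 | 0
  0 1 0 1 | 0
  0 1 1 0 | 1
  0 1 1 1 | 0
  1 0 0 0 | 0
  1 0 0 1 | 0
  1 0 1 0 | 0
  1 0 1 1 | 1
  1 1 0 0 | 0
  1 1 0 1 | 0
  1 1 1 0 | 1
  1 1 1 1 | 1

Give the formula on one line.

  (d & a) = 0000000001010101
  ~d = 1010101010101010
  (~d & b) = 0000101000001010
  ((d & a) | (~d & b)) = 0000101001011111
  (c & ((d & a) | (~d & b))) = 0000001000010011

(c & ((d & a) | (~d & b)))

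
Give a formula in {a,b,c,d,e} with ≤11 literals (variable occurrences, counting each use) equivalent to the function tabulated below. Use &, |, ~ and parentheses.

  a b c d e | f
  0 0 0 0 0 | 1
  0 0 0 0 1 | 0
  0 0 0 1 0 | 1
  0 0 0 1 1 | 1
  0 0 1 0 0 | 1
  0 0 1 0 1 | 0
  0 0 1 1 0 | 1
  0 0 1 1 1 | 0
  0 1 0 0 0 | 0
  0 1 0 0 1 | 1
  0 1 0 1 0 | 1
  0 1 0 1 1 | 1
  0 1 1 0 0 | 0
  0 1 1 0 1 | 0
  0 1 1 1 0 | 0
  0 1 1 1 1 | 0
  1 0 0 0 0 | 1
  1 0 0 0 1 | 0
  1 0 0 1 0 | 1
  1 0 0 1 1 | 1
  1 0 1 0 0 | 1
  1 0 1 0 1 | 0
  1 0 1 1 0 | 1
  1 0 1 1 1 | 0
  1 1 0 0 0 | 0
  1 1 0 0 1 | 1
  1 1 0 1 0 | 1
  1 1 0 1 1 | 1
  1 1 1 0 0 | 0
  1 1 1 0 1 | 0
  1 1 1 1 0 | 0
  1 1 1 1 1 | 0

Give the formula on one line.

  ~c = 11110000111100001111000011110000
  (~c & d) = 00110000001100000011000000110000
  (b & (~c & d)) = 00000000001100000000000000110000
  ~b = 11111111000000001111111100000000
  ~e = 10101010101010101010101010101010
  (~b & ~e) = 10101010000000001010101000000000
  ((b & (~c & d)) | (~b & ~e)) = 10101010001100001010101000110000
  (b & e) = 00000000010101010000000001010101
  ((b & e) | d) = 00110011011101110011001101110111
  (((b & e) | d) & ~c) = 00110000011100000011000001110000
  (((b & (~c & d)) | (~b & ~e)) | (((b & e) | d) & ~c)) = 10111010011100001011101001110000

(((b & (~c & d)) | (~b & ~e)) | (((b & e) | d) & ~c))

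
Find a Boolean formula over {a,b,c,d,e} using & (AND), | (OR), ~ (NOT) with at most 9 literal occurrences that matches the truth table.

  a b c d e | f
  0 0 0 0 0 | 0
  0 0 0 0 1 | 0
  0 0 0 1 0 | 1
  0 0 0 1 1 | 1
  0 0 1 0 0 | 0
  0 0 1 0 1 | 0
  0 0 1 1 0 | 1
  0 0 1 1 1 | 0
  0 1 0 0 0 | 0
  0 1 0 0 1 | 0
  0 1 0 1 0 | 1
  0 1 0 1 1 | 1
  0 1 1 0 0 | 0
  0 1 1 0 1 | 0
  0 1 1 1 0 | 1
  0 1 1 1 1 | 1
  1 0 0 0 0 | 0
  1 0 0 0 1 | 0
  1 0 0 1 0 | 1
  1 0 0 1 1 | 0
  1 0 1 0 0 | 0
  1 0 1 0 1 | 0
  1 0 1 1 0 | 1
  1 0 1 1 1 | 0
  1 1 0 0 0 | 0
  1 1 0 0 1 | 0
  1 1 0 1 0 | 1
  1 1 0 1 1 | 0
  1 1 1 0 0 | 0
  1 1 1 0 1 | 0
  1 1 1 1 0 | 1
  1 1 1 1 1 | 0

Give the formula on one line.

  ~a = 11111111111111110000000000000000
  (b & ~a) = 00000000111111110000000000000000
  ~e = 10101010101010101010101010101010
  ((b & ~a) | ~e) = 10101010111111111010101010101010
  ~c = 11110000111100001111000011110000
  (~a & ~c) = 11110000111100000000000000000000
  (e & (~a & ~c)) = 01010000010100000000000000000000
  (((b & ~a) | ~e) | (e & (~a & ~c))) = 11111010111111111010101010101010
  ((((b & ~a) | ~e) | (e & (~a & ~c))) & d) = 00110010001100110010001000100010

((((b & ~a) | ~e) | (e & (~a & ~c))) & d)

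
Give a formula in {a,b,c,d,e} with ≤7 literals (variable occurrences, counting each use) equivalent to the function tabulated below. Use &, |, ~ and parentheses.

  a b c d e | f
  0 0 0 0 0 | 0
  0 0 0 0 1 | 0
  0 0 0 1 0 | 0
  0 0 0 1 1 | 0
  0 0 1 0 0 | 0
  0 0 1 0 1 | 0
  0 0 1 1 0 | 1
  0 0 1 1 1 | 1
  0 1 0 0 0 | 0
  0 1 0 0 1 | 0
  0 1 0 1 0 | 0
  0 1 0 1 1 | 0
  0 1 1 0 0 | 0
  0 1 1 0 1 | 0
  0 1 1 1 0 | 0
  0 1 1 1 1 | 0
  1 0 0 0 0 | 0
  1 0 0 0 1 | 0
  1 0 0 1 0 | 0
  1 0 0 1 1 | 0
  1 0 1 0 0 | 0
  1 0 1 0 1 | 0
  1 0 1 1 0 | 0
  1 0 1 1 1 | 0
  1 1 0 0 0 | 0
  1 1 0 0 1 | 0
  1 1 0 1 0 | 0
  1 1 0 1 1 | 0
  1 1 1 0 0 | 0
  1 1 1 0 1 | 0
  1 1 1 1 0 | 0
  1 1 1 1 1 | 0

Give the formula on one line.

((~a & d) & (~b & c))

  ~a = 11111111111111110000000000000000
  (~a & d) = 00110011001100110000000000000000
  ~b = 11111111000000001111111100000000
  (~b & c) = 00001111000000000000111100000000
  ((~a & d) & (~b & c)) = 00000011000000000000000000000000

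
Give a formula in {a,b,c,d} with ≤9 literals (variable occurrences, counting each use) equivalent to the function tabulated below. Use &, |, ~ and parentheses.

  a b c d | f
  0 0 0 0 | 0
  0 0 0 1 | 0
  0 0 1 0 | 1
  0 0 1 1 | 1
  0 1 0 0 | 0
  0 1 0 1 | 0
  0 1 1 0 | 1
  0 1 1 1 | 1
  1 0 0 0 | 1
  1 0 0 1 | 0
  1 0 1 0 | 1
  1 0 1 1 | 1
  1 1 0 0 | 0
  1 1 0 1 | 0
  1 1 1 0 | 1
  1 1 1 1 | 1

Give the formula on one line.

(c | (((c | b) | a) & (~b & ((~c | d) & ~d))))

  (c | b) = 0011111100111111
  ((c | b) | a) = 0011111111111111
  ~b = 1111000011110000
  ~c = 1100110011001100
  (~c | d) = 1101110111011101
  ~d = 1010101010101010
  ((~c | d) & ~d) = 1000100010001000
  (~b & ((~c | d) & ~d)) = 1000000010000000
  (((c | b) | a) & (~b & ((~c | d) & ~d))) = 0000000010000000
  (c | (((c | b) | a) & (~b & ((~c | d) & ~d)))) = 0011001110110011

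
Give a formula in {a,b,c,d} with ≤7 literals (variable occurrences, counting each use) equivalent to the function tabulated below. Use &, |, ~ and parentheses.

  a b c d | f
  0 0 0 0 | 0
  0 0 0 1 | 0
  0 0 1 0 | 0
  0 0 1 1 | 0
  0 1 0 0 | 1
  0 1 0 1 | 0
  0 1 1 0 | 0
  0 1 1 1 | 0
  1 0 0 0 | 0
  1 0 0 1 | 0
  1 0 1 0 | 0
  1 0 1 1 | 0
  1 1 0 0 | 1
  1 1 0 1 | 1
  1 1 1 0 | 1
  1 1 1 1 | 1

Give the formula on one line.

((a | (~d & (d | ~c))) & b)

  ~d = 1010101010101010
  ~c = 1100110011001100
  (d | ~c) = 1101110111011101
  (~d & (d | ~c)) = 1000100010001000
  (a | (~d & (d | ~c))) = 1000100011111111
  ((a | (~d & (d | ~c))) & b) = 0000100000001111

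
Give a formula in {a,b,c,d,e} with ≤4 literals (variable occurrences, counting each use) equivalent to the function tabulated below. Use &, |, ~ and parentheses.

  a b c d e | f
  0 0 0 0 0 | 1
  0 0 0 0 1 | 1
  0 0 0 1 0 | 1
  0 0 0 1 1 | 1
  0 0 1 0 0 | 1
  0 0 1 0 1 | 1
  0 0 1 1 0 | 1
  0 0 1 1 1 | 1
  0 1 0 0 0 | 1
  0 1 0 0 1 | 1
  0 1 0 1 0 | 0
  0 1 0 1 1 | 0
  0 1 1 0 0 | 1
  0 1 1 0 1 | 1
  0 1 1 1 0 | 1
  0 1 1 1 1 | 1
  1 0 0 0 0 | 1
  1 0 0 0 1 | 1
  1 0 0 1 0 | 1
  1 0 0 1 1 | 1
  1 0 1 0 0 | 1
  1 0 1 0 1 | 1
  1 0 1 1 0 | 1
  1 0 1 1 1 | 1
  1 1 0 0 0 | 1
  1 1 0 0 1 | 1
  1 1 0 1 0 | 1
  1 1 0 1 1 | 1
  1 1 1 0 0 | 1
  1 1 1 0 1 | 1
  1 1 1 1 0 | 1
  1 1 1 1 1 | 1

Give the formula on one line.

  ~d = 11001100110011001100110011001100
  (~d | a) = 11001100110011001111111111111111
  ~b = 11111111000000001111111100000000
  ((~d | a) | ~b) = 11111111110011001111111111111111
  (c | ((~d | a) | ~b)) = 11111111110011111111111111111111

(c | ((~d | a) | ~b))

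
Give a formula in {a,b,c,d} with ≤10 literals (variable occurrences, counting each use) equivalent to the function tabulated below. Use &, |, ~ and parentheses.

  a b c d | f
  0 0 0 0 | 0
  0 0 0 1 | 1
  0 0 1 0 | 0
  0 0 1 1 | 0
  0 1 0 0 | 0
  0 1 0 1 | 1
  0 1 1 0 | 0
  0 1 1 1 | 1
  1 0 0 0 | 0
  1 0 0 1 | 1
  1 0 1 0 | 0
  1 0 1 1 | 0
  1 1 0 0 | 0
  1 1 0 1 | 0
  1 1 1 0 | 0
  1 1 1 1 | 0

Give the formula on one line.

  ~c = 1100110011001100
  ~a = 1111111100000000
  ~d = 1010101010101010
  (~a & ~d) = 1010101000000000
  (b | (~a & ~d)) = 1010111100001111
  (~c | (b | (~a & ~d))) = 1110111111001111
  (d | ~a) = 1111111101010101
  ~b = 1111000011110000
  (~a | ~b) = 1111111111110000
  ((d | ~a) & (~a | ~b)) = 1111111101010000
  ((~c | (b | (~a & ~d))) & ((d | ~a) & (~a | ~b))) = 1110111101000000
  (d & ((~c | (b | (~a & ~d))) & ((d | ~a) & (~a | ~b)))) = 0100010101000000

(d & ((~c | (b | (~a & ~d))) & ((d | ~a) & (~a | ~b))))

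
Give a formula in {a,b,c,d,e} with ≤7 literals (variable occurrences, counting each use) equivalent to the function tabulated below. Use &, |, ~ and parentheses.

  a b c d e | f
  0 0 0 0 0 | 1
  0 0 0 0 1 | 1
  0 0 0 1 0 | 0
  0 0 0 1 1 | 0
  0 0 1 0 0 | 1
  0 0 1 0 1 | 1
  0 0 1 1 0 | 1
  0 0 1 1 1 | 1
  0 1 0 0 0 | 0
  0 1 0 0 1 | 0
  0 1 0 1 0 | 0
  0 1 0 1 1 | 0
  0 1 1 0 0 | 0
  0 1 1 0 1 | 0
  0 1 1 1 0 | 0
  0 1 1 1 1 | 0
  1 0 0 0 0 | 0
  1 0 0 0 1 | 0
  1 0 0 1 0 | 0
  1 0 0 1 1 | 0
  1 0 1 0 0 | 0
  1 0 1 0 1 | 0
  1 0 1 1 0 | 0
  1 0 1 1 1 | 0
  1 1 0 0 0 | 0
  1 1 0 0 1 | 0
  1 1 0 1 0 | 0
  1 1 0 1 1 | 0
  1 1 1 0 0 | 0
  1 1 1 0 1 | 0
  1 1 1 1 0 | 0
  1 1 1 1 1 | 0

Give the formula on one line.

((~b & ~a) & (b | (c | ~d)))

  ~b = 11111111000000001111111100000000
  ~a = 11111111111111110000000000000000
  (~b & ~a) = 11111111000000000000000000000000
  ~d = 11001100110011001100110011001100
  (c | ~d) = 11001111110011111100111111001111
  (b | (c | ~d)) = 11001111111111111100111111111111
  ((~b & ~a) & (b | (c | ~d))) = 11001111000000000000000000000000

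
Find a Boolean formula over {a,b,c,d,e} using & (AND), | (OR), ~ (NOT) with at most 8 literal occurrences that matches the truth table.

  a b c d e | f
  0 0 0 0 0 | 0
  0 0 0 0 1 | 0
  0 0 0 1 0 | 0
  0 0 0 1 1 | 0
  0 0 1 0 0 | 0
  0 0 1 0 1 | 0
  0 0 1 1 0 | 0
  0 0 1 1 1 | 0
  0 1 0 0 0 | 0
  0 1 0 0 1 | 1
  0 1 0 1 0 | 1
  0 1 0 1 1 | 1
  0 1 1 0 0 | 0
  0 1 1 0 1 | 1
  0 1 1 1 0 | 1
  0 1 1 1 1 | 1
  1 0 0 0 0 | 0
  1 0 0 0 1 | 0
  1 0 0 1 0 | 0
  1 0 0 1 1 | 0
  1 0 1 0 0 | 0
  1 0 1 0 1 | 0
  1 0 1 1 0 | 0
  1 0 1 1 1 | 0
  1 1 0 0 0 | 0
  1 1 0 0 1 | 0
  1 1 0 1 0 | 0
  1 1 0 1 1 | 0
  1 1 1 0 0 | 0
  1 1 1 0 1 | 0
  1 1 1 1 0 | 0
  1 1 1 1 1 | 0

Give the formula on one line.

((~a & (b | a)) & (d | e))

  ~a = 11111111111111110000000000000000
  (b | a) = 00000000111111111111111111111111
  (~a & (b | a)) = 00000000111111110000000000000000
  (d | e) = 01110111011101110111011101110111
  ((~a & (b | a)) & (d | e)) = 00000000011101110000000000000000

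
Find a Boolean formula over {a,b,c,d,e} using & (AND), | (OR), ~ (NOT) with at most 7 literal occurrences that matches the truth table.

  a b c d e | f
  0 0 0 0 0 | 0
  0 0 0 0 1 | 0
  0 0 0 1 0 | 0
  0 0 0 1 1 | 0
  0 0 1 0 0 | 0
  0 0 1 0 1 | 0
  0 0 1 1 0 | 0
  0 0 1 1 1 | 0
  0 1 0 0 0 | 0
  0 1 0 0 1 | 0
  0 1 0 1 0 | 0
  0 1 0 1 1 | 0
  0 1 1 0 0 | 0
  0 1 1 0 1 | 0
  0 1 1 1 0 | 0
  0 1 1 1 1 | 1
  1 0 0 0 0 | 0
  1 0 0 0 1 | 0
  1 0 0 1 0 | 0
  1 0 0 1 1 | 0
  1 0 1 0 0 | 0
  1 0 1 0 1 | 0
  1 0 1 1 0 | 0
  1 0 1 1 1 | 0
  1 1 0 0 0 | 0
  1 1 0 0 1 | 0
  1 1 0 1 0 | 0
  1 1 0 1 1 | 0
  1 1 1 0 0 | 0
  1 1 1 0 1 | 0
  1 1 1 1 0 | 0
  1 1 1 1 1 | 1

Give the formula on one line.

  ~b = 11111111000000001111111100000000
  (~b | c) = 11111111000011111111111100001111
  (e & (~b | c)) = 01010101000001010101010100000101
  (b & d) = 00000000001100110000000000110011
  ~e = 10101010101010101010101010101010
  ((b & d) | ~e) = 10101010101110111010101010111011
  ((e & (~b | c)) & ((b & d) | ~e)) = 00000000000000010000000000000001

((e & (~b | c)) & ((b & d) | ~e))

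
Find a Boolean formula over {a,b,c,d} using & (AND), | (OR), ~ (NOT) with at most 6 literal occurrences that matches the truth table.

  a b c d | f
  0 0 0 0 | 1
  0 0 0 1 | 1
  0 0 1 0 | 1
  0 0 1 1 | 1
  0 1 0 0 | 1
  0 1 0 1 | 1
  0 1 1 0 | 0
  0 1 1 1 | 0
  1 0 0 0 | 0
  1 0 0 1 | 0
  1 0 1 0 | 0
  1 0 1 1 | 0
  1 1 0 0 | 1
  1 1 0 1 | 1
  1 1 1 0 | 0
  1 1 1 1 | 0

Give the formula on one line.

  ~a = 1111111100000000
  ~b = 1111000011110000
  (~a & ~b) = 1111000000000000
  ~c = 1100110011001100
  (b & ~c) = 0000110000001100
  ((~a & ~b) | (b & ~c)) = 1111110000001100

((~a & ~b) | (b & ~c))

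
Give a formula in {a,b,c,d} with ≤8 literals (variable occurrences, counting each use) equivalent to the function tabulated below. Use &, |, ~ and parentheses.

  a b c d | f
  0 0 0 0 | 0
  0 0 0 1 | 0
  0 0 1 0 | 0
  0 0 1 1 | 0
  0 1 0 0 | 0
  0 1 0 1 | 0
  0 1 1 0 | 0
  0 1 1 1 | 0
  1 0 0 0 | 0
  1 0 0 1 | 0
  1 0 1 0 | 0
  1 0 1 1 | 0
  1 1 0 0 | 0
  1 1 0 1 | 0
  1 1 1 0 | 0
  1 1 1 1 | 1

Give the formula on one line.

  (d & c) = 0001000100010001
  ~b = 1111000011110000
  ((d & c) | ~b) = 1111000111110001
  (a & d) = 0000000001010101
  (b & (a & d)) = 0000000000000101
  (((d & c) | ~b) & (b & (a & d))) = 0000000000000001

(((d & c) | ~b) & (b & (a & d)))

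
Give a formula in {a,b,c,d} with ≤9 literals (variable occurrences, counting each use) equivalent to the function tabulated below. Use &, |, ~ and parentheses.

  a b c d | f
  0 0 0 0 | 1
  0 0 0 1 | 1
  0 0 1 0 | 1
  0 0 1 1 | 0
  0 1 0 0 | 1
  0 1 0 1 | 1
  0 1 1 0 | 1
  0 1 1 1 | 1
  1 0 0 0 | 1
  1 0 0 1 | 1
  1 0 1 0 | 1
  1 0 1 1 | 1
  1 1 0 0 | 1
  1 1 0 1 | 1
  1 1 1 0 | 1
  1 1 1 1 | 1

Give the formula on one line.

  (b & d) = 0000010100000101
  ((b & d) | a) = 0000010111111111
  ~d = 1010101010101010
  (((b & d) | a) | ~d) = 1010111111111111
  ~c = 1100110011001100
  ~b = 1111000011110000
  (~c & ~b) = 1100000011000000
  ((((b & d) | a) | ~d) | (~c & ~b)) = 1110111111111111

((((b & d) | a) | ~d) | (~c & ~b))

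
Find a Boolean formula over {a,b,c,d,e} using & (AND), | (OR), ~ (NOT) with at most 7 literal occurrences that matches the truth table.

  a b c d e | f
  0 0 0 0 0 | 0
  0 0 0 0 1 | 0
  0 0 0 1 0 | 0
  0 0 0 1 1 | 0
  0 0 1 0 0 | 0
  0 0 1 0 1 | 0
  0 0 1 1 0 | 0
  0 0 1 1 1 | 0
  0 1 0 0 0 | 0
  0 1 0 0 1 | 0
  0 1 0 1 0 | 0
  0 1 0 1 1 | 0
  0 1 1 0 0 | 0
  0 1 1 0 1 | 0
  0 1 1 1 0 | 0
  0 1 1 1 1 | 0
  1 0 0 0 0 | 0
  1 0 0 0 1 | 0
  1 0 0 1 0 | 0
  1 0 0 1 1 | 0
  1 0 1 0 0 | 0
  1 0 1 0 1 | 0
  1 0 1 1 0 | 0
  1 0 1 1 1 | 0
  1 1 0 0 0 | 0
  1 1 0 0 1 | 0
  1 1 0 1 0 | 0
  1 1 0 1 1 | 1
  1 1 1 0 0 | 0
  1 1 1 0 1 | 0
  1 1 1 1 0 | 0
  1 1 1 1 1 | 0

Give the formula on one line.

((a & (c | d)) & ((~c & e) & b))

  (c | d) = 00111111001111110011111100111111
  (a & (c | d)) = 00000000000000000011111100111111
  ~c = 11110000111100001111000011110000
  (~c & e) = 01010000010100000101000001010000
  ((~c & e) & b) = 00000000010100000000000001010000
  ((a & (c | d)) & ((~c & e) & b)) = 00000000000000000000000000010000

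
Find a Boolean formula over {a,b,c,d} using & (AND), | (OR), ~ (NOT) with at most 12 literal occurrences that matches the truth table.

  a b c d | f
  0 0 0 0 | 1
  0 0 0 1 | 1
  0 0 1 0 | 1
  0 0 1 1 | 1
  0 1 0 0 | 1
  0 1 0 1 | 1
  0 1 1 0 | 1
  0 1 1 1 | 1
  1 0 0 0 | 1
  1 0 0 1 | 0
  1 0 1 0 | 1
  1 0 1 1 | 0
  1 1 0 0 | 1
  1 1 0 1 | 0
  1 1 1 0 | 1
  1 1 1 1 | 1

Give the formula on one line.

(((b | ((~b & ~d) | ~a)) & (~d | c)) | ((c & b) | ~a))

  ~b = 1111000011110000
  ~d = 1010101010101010
  (~b & ~d) = 1010000010100000
  ~a = 1111111100000000
  ((~b & ~d) | ~a) = 1111111110100000
  (b | ((~b & ~d) | ~a)) = 1111111110101111
  (~d | c) = 1011101110111011
  ((b | ((~b & ~d) | ~a)) & (~d | c)) = 1011101110101011
  (c & b) = 0000001100000011
  ((c & b) | ~a) = 1111111100000011
  (((b | ((~b & ~d) | ~a)) & (~d | c)) | ((c & b) | ~a)) = 1111111110101011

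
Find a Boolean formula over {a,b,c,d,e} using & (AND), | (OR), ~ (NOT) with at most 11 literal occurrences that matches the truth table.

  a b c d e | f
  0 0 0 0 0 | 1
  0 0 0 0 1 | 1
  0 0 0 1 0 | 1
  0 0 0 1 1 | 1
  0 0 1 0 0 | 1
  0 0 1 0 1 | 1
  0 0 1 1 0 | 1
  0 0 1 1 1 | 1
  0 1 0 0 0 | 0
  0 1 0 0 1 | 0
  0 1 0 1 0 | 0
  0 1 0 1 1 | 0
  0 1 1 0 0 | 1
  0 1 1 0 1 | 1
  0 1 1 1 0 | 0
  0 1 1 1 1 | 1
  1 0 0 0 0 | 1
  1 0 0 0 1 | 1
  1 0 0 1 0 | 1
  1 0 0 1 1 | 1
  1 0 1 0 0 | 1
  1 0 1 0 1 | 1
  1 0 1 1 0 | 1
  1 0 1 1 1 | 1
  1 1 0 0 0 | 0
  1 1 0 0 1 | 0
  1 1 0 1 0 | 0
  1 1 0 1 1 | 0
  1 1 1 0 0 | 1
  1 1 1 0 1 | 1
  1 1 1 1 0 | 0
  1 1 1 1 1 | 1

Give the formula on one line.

  ~b = 11111111000000001111111100000000
  (d | c) = 00111111001111110011111100111111
  ~d = 11001100110011001100110011001100
  ~c = 11110000111100001111000011110000
  (~d | ~c) = 11111100111111001111110011111100
  (d & (~d | ~c)) = 00110000001100000011000000110000
  ((d & (~d | ~c)) | ~d) = 11111100111111001111110011111100
  ((d | c) & ((d & (~d | ~c)) | ~d)) = 00111100001111000011110000111100
  (((d | c) & ((d & (~d | ~c)) | ~d)) | e) = 01111101011111010111110101111101
  ((((d | c) & ((d & (~d | ~c)) | ~d)) | e) & c) = 00001101000011010000110100001101
  (~b | ((((d | c) & ((d & (~d | ~c)) | ~d)) | e) & c)) = 11111111000011011111111100001101

(~b | ((((d | c) & ((d & (~d | ~c)) | ~d)) | e) & c))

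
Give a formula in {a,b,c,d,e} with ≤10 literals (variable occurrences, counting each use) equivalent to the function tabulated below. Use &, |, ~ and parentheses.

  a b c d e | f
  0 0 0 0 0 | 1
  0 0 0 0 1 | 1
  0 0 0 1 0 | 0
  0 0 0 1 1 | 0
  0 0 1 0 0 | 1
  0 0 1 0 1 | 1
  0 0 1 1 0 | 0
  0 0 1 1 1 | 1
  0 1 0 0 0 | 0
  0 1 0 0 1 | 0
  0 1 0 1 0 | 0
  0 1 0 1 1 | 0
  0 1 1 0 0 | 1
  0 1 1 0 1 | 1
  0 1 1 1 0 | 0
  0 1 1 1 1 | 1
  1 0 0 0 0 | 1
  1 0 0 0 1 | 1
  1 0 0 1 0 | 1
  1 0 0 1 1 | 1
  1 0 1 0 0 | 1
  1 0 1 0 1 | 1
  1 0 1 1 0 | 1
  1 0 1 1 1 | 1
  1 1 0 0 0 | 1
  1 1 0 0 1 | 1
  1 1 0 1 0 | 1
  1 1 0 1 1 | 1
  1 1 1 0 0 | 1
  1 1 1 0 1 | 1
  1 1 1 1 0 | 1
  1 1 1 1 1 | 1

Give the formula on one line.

  (c & e) = 00000101000001010000010100000101
  ~d = 11001100110011001100110011001100
  ~b = 11111111000000001111111100000000
  (~d & ~b) = 11001100000000001100110000000000
  ((c & e) | (~d & ~b)) = 11001101000001011100110100000101
  (a | ~d) = 11001100110011001111111111111111
  ((a | ~d) & c) = 00001100000011000000111100001111
  (((c & e) | (~d & ~b)) | ((a | ~d) & c)) = 11001101000011011100111100001111
  ((((c & e) | (~d & ~b)) | ((a | ~d) & c)) | a) = 11001101000011011111111111111111

((((c & e) | (~d & ~b)) | ((a | ~d) & c)) | a)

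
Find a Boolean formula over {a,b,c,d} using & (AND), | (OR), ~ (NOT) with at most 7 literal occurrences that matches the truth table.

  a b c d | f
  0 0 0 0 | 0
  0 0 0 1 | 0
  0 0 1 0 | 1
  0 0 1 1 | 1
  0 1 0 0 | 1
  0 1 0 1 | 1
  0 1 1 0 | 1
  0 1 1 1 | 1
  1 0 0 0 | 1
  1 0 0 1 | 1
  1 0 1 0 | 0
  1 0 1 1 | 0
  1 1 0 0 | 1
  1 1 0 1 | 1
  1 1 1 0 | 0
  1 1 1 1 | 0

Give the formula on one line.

((~a | ~c) & ((c | a) | b))

  ~a = 1111111100000000
  ~c = 1100110011001100
  (~a | ~c) = 1111111111001100
  (c | a) = 0011001111111111
  ((c | a) | b) = 0011111111111111
  ((~a | ~c) & ((c | a) | b)) = 0011111111001100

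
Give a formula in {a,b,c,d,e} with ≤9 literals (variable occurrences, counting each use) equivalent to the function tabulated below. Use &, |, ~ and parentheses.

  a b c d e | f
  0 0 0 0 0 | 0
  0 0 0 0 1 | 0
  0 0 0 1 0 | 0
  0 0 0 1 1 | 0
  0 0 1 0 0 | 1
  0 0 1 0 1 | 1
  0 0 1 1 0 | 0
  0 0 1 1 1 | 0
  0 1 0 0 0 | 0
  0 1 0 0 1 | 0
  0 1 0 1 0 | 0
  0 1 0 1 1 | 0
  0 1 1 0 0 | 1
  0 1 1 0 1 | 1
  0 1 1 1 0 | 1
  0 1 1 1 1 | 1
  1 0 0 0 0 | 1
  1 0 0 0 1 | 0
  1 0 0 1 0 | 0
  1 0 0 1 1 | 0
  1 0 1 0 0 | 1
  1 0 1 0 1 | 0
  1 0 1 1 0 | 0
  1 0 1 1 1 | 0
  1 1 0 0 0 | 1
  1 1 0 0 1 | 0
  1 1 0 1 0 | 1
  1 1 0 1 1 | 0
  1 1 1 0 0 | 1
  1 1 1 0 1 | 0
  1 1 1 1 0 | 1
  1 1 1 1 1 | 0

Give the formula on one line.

  ~d = 11001100110011001100110011001100
  (~d | b) = 11001100111111111100110011111111
  (c | a) = 00001111000011111111111111111111
  ~e = 10101010101010101010101010101010
  ~a = 11111111111111110000000000000000
  (~e | ~a) = 11111111111111111010101010101010
  ((c | a) & (~e | ~a)) = 00001111000011111010101010101010
  ((~d | b) & ((c | a) & (~e | ~a))) = 00001100000011111000100010101010

((~d | b) & ((c | a) & (~e | ~a)))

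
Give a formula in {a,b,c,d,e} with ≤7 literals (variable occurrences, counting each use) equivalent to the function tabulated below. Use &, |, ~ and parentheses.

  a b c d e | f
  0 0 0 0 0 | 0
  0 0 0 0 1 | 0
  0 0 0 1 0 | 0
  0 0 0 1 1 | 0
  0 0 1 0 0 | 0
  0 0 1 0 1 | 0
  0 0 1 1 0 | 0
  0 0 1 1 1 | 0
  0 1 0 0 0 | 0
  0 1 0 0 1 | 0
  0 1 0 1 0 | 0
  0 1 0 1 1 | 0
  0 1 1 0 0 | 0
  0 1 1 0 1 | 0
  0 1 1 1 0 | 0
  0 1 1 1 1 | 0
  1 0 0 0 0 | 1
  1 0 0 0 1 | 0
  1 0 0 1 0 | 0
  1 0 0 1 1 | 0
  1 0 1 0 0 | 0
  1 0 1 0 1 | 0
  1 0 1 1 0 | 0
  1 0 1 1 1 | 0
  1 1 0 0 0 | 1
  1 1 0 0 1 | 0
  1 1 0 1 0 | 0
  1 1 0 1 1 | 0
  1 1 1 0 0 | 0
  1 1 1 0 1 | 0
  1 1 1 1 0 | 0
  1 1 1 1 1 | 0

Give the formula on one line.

  ~c = 11110000111100001111000011110000
  ~e = 10101010101010101010101010101010
  (d | ~e) = 10111011101110111011101110111011
  ((d | ~e) & a) = 00000000000000001011101110111011
  ~d = 11001100110011001100110011001100
  (((d | ~e) & a) & ~d) = 00000000000000001000100010001000
  (~c & (((d | ~e) & a) & ~d)) = 00000000000000001000000010000000

(~c & (((d | ~e) & a) & ~d))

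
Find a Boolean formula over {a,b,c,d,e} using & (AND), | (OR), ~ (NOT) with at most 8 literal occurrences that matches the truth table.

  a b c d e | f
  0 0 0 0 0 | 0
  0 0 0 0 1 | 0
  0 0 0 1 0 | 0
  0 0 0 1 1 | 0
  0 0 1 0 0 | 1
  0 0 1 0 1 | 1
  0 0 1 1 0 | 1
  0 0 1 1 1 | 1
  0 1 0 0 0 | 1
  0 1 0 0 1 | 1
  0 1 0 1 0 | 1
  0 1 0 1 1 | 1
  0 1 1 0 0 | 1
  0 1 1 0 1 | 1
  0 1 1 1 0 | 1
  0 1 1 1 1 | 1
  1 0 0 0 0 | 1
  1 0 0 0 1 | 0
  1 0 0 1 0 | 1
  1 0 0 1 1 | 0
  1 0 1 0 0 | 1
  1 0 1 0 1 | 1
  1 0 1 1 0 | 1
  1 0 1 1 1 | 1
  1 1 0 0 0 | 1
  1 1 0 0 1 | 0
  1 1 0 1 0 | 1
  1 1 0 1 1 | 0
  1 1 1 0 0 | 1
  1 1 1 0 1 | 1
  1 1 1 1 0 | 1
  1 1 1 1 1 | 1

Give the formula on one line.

((((~a & (b | a)) | (a & ~e)) & ~c) | c)

  ~a = 11111111111111110000000000000000
  (b | a) = 00000000111111111111111111111111
  (~a & (b | a)) = 00000000111111110000000000000000
  ~e = 10101010101010101010101010101010
  (a & ~e) = 00000000000000001010101010101010
  ((~a & (b | a)) | (a & ~e)) = 00000000111111111010101010101010
  ~c = 11110000111100001111000011110000
  (((~a & (b | a)) | (a & ~e)) & ~c) = 00000000111100001010000010100000
  ((((~a & (b | a)) | (a & ~e)) & ~c) | c) = 00001111111111111010111110101111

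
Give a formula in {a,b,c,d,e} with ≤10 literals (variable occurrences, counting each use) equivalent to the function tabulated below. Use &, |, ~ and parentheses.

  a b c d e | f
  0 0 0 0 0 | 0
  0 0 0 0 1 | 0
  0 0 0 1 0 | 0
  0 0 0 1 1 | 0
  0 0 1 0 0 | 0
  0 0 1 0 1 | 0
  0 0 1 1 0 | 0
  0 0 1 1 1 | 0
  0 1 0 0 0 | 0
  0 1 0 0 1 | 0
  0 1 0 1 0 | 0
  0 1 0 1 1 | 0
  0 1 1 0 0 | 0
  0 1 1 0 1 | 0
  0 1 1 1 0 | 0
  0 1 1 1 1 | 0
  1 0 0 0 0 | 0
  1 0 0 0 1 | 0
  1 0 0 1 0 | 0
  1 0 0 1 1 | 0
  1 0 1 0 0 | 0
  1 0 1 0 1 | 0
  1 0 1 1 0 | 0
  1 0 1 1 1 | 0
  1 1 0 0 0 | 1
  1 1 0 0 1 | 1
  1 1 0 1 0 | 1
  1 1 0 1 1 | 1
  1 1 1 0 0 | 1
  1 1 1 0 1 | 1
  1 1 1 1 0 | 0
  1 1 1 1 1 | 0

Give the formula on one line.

((a & b) & (~c | ((b & (~a | ~d)) | (~a | (~c & ~b)))))

  (a & b) = 00000000000000000000000011111111
  ~c = 11110000111100001111000011110000
  ~a = 11111111111111110000000000000000
  ~d = 11001100110011001100110011001100
  (~a | ~d) = 11111111111111111100110011001100
  (b & (~a | ~d)) = 00000000111111110000000011001100
  ~b = 11111111000000001111111100000000
  (~c & ~b) = 11110000000000001111000000000000
  (~a | (~c & ~b)) = 11111111111111111111000000000000
  ((b & (~a | ~d)) | (~a | (~c & ~b))) = 11111111111111111111000011001100
  (~c | ((b & (~a | ~d)) | (~a | (~c & ~b)))) = 11111111111111111111000011111100
  ((a & b) & (~c | ((b & (~a | ~d)) | (~a | (~c & ~b))))) = 00000000000000000000000011111100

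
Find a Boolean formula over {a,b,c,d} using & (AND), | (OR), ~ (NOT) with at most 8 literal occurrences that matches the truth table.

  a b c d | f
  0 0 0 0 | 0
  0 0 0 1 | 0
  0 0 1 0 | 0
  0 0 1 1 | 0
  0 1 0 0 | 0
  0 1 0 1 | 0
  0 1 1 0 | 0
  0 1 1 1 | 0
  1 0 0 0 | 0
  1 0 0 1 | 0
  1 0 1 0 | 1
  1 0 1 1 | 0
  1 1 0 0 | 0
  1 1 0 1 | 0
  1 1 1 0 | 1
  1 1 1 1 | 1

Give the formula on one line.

  ~c = 1100110011001100
  ~b = 1111000011110000
  (a | ~b) = 1111000011111111
  ((a | ~b) & b) = 0000000000001111
  ~d = 1010101010101010
  (((a | ~b) & b) | ~d) = 1010101010101111
  (~c | (((a | ~b) & b) | ~d)) = 1110111011101111
  (a & c) = 0000000000110011
  ((~c | (((a | ~b) & b) | ~d)) & (a & c)) = 0000000000100011

((~c | (((a | ~b) & b) | ~d)) & (a & c))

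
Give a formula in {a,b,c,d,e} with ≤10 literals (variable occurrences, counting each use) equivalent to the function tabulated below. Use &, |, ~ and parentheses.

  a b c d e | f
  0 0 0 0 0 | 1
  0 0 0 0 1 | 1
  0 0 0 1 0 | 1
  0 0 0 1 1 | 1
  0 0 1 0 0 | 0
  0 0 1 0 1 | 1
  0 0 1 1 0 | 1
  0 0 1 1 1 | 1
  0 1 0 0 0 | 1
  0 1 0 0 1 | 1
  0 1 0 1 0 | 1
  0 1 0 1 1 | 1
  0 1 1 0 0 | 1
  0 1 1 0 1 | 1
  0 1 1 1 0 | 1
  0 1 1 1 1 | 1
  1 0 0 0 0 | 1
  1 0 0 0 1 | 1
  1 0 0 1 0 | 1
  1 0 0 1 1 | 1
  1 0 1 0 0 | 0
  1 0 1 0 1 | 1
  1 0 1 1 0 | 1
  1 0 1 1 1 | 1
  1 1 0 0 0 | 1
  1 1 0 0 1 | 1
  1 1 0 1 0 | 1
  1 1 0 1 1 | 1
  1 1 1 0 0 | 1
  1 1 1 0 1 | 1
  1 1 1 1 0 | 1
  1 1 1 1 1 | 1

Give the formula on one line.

((e | (b & (a | ~e))) | (d | (~c & (~d & (b | ~c)))))

  ~e = 10101010101010101010101010101010
  (a | ~e) = 10101010101010101111111111111111
  (b & (a | ~e)) = 00000000101010100000000011111111
  (e | (b & (a | ~e))) = 01010101111111110101010111111111
  ~c = 11110000111100001111000011110000
  ~d = 11001100110011001100110011001100
  (b | ~c) = 11110000111111111111000011111111
  (~d & (b | ~c)) = 11000000110011001100000011001100
  (~c & (~d & (b | ~c))) = 11000000110000001100000011000000
  (d | (~c & (~d & (b | ~c)))) = 11110011111100111111001111110011
  ((e | (b & (a | ~e))) | (d | (~c & (~d & (b | ~c))))) = 11110111111111111111011111111111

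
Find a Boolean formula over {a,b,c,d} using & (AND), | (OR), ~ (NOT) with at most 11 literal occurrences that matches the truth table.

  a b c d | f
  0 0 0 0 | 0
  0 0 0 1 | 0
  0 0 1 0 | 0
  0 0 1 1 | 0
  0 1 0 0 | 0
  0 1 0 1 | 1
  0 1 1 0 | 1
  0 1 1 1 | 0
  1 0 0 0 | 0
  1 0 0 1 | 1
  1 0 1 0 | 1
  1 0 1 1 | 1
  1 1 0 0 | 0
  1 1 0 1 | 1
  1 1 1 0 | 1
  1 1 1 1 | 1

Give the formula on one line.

  (c | d) = 0111011101110111
  ~a = 1111111100000000
  (c | ~a) = 1111111100110011
  (b & (c | ~a)) = 0000111100000011
  ((b & (c | ~a)) | a) = 0000111111111111
  ((c | d) & ((b & (c | ~a)) | a)) = 0000011101110111
  ~d = 1010101010101010
  ~c = 1100110011001100
  (~c | a) = 1100110011111111
  (~d | (~c | a)) = 1110111011111111
  (((c | d) & ((b & (c | ~a)) | a)) & (~d | (~c | a))) = 0000011001110111

(((c | d) & ((b & (c | ~a)) | a)) & (~d | (~c | a)))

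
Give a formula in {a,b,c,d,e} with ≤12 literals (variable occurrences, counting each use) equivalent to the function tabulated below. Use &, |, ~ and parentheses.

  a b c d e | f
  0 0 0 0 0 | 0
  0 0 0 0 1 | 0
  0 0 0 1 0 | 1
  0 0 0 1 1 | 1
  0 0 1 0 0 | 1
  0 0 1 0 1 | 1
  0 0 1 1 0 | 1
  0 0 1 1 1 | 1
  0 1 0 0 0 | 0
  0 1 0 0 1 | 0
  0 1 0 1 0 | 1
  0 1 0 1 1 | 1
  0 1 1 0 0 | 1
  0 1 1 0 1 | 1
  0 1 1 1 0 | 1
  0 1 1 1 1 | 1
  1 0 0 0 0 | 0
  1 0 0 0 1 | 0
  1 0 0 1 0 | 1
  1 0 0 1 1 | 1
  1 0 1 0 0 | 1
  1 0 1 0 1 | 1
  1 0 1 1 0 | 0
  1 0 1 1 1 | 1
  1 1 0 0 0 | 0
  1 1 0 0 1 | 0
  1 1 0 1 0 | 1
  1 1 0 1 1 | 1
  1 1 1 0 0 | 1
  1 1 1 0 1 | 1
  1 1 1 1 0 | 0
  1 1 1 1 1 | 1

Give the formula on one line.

  ~d = 11001100110011001100110011001100
  (~d | e) = 11011101110111011101110111011101
  (c & (~d | e)) = 00001101000011010000110100001101
  ~c = 11110000111100001111000011110000
  ~a = 11111111111111110000000000000000
  (~a & d) = 00110011001100110000000000000000
  ~e = 10101010101010101010101010101010
  (c | ~e) = 10101111101011111010111110101111
  ((~a & d) & (c | ~e)) = 00100011001000110000000000000000
  (~c | ((~a & d) & (c | ~e))) = 11110011111100111111000011110000
  (d & (~c | ((~a & d) & (c | ~e)))) = 00110011001100110011000000110000
  ((c & (~d | e)) | (d & (~c | ((~a & d) & (c | ~e))))) = 00111111001111110011110100111101

((c & (~d | e)) | (d & (~c | ((~a & d) & (c | ~e)))))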